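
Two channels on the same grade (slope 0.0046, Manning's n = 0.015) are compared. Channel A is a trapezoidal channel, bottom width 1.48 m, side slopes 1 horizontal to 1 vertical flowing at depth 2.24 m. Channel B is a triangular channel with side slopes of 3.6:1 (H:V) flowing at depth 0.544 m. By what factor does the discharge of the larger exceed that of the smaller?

Channel A: With bottom width b = 1.48 m and side slope z = 1: A = (b + zy)y = (1.48 + 1×2.24)×2.24 = 8.333 m²; P = b + 2y√(1+z²) = 1.48 + 2×2.24×1.414 = 7.816 m. Hydraulic radius R = A/P = 8.333/7.816 = 1.066 m. Q_A = (1/0.015)·8.333·1.066^(2/3)·√0.0046 = 39.32 m³/s.
Channel B: For a triangular section with side slope z = 3.6: A = zy² = 3.6×0.544² = 1.065 m²; P = 2y√(1+z²) = 2×0.544×3.736 = 4.065 m. Hydraulic radius R = A/P = 1.065/4.065 = 0.2621 m. Q_B = (1/0.015)·1.065·0.2621^(2/3)·√0.0046 = 1.973 m³/s.
The larger discharge is 39.32 m³/s and the smaller is 1.973 m³/s; the ratio is 19.9.

19.9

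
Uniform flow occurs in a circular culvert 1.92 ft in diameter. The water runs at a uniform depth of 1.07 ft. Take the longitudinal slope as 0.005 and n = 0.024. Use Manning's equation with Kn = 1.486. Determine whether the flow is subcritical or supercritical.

For a circular section of diameter D = 1.92 ft at depth y = 1.07 ft, the central angle is θ = 2 arccos(1 − 2y/D) = 3.371 rad. Then A = (D²/8)(θ − sin θ) = 1.658 ft² and P = Dθ/2 = 3.236 ft.
Hydraulic radius R = A/P = 1.658/3.236 = 0.5124 ft.
V = (1.486/n) R^(2/3) √S = (1.486/0.024) × 0.5124^(2/3) × √0.005 = 2.804 ft/s. Hydraulic depth D_h = A/T = 1.658/1.907 = 0.8695 ft.
Froude number Fr = V/√(g·D_h) = 2.804/√(32.2×0.8695) = 0.53, which is less than 1, so the flow is subcritical.

subcritical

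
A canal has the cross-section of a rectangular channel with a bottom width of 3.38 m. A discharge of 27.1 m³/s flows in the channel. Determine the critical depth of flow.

y_c = 1.87 m

For a rectangular channel, critical depth y_c = (q²/g)^(1/3) where q = Q/b = 27.1/3.38 = 8.018 m²/s.
So y_c = (8.018²/9.81)^(1/3) = 1.87 m.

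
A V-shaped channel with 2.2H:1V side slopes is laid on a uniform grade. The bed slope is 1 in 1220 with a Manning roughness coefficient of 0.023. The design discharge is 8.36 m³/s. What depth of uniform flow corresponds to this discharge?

y_n = 1.85 m

Manning's equation rearranged: A R^(2/3) = nQ / (1·√S) = 0.023 × 8.36 / (√0.0008197) = 6.716.
Try y = 1.29 m: A R^(2/3) = 2.567 — low.
Try y = 2.15 m: A R^(2/3) = 10.02 — high.
Try y = 1.85 m: A R^(2/3) = 6.714 — matches.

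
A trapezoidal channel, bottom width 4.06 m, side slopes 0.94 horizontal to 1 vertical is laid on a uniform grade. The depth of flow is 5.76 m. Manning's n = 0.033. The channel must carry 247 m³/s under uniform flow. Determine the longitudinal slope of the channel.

S = 0.0058

With bottom width b = 4.06 m and side slope z = 0.94: A = (b + zy)y = (4.06 + 0.94×5.76)×5.76 = 54.57 m²; P = b + 2y√(1+z²) = 4.06 + 2×5.76×1.372 = 19.87 m.
Hydraulic radius R = A/P = 54.57/19.87 = 2.746 m.
From Manning's equation, S = [nQ / (1 A R^(2/3))]² = [0.033 × 247 / (1 × 54.57 × 2.746^(2/3))]² = 0.0058.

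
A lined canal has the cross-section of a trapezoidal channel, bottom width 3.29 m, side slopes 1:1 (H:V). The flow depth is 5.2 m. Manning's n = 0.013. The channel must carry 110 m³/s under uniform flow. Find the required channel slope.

S = 0.000317

With bottom width b = 3.29 m and side slope z = 1: A = (b + zy)y = (3.29 + 1×5.2)×5.2 = 44.15 m²; P = b + 2y√(1+z²) = 3.29 + 2×5.2×1.414 = 18 m.
Hydraulic radius R = A/P = 44.15/18 = 2.453 m.
From Manning's equation, S = [nQ / (1 A R^(2/3))]² = [0.013 × 110 / (1 × 44.15 × 2.453^(2/3))]² = 0.000317.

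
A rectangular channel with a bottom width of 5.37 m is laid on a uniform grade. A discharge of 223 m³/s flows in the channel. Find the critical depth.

y_c = 5.6 m

For a rectangular channel, critical depth y_c = (q²/g)^(1/3) where q = Q/b = 223/5.37 = 41.53 m²/s.
So y_c = (41.53²/9.81)^(1/3) = 5.6 m.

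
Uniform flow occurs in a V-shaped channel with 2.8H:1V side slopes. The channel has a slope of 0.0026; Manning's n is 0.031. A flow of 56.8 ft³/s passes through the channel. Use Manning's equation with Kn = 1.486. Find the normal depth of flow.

Manning's equation rearranged: A R^(2/3) = nQ / (1.486·√S) = 0.031 × 56.8 / (1.486 × √0.0026) = 23.24.
At y = 2.29 ft: A R^(2/3) = 15.44 — short.
At y = 2.93 ft: A R^(2/3) = 29.79 — over.
At y = 2.67 ft: A R^(2/3) = 23.25 — matches.

y_n = 2.67 ft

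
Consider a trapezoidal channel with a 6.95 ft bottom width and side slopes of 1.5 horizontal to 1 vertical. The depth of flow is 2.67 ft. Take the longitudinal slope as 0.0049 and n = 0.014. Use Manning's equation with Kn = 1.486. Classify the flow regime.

With bottom width b = 6.95 ft and side slope z = 1.5: A = (b + zy)y = (6.95 + 1.5×2.67)×2.67 = 29.25 ft²; P = b + 2y√(1+z²) = 6.95 + 2×2.67×1.803 = 16.58 ft.
Hydraulic radius R = A/P = 29.25/16.58 = 1.765 ft.
V = (1.486/n) R^(2/3) √S = (1.486/0.014) × 1.765^(2/3) × √0.0049 = 10.85 ft/s. Hydraulic depth D_h = A/T = 29.25/14.96 = 1.955 ft.
Froude number Fr = V/√(g·D_h) = 10.85/√(32.2×1.955) = 1.37, which is greater than 1, so the flow is supercritical.

supercritical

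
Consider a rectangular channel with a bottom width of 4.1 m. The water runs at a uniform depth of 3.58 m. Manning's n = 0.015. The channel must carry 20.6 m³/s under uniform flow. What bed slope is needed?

Flow area A = b·y = 4.1 × 3.58 = 14.68 m². Wetted perimeter P = b + 2y = 4.1 + 2×3.58 = 11.26 m.
Hydraulic radius R = A/P = 14.68/11.26 = 1.304 m.
From Manning's equation, S = [nQ / (1 A R^(2/3))]² = [0.015 × 20.6 / (1 × 14.68 × 1.304^(2/3))]² = 0.000311.

S = 0.000311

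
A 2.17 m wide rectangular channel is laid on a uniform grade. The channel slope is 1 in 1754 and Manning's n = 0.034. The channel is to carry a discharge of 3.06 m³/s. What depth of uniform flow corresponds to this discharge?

Manning's equation rearranged: A R^(2/3) = nQ / (1·√S) = 0.034 × 3.06 / (√0.0005701) = 4.357.
Try y = 2.67 m: A R^(2/3) = 4.874 — high.
Try y = 2.43 m: A R^(2/3) = 4.353 — ≈ 4.357.

y_n = 2.43 m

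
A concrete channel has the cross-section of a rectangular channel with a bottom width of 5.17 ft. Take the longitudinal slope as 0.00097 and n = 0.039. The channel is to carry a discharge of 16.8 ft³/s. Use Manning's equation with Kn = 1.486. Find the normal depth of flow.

y_n = 2.38 ft

Manning's equation rearranged: A R^(2/3) = nQ / (1.486·√S) = 0.039 × 16.8 / (1.486 × √0.00097) = 14.16.
At y = 1.81 ft: A R^(2/3) = 9.756 — low.
At y = 2.67 ft: A R^(2/3) = 16.56 — high.
At y = 2.38 ft: A R^(2/3) = 14.2 — close enough.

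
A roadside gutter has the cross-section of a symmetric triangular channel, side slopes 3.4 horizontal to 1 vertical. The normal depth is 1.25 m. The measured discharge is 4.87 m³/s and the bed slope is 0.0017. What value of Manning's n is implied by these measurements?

n = 0.032

For a triangular section with side slope z = 3.4: A = zy² = 3.4×1.25² = 5.312 m²; P = 2y√(1+z²) = 2×1.25×3.544 = 8.86 m.
Hydraulic radius R = A/P = 5.312/8.86 = 0.5996 m.
Rearranging Manning's equation: n = (1/Q) A R^(2/3) S^(1/2) = (1/4.87) × 5.312 × 0.5996^(2/3) × √0.0017 = 0.032.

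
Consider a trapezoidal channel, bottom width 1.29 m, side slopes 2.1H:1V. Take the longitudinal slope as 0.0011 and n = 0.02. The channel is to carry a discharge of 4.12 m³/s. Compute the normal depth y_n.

Manning's equation rearranged: A R^(2/3) = nQ / (1·√S) = 0.02 × 4.12 / (√0.0011) = 2.484.
Trying y = 0.923 m: A R^(2/3) = 1.96 — short.
Trying y = 1.03 m: A R^(2/3) = 2.487 — ≈ 2.484.

y_n = 1.03 m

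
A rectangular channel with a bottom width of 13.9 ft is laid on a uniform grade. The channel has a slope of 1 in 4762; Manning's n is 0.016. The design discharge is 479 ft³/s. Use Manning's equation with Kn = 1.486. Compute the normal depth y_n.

Manning's equation rearranged: A R^(2/3) = nQ / (1.486·√S) = 0.016 × 479 / (1.486 × √0.00021) = 355.9.
Try y = 7.63 ft: A R^(2/3) = 250.8 — low.
Try y = 12.3 ft: A R^(2/3) = 461.9 — high.
Try y = 10 ft: A R^(2/3) = 356.1 — close enough.

y_n = 10 ft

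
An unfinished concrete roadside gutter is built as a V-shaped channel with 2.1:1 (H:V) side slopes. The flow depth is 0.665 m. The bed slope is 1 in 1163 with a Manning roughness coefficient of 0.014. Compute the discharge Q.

Q = 0.872 m³/s

For a triangular section with side slope z = 2.1: A = zy² = 2.1×0.665² = 0.9287 m²; P = 2y√(1+z²) = 2×0.665×2.326 = 3.094 m.
Hydraulic radius R = A/P = 0.9287/3.094 = 0.3002 m.
Manning's equation: Q = (1/n) A R^(2/3) S^(1/2) = (1/0.014) × 0.9287 × 0.3002^(2/3) × 0.0008598^(1/2) = 0.872 m³/s.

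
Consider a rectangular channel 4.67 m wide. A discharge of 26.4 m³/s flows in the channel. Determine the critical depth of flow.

y_c = 1.48 m

For a rectangular channel, critical depth y_c = (q²/g)^(1/3) where q = Q/b = 26.4/4.67 = 5.653 m²/s.
So y_c = (5.653²/9.81)^(1/3) = 1.48 m.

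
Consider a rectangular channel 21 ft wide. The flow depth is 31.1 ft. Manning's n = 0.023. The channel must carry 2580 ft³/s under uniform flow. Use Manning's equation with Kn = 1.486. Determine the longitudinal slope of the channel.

S = 0.00024

Flow area A = b·y = 21 × 31.1 = 653.1 ft². Wetted perimeter P = b + 2y = 21 + 2×31.1 = 83.2 ft.
Hydraulic radius R = A/P = 653.1/83.2 = 7.85 ft.
From Manning's equation, S = [nQ / (1.486 A R^(2/3))]² = [0.023 × 2580 / (1.486 × 653.1 × 7.85^(2/3))]² = 0.00024.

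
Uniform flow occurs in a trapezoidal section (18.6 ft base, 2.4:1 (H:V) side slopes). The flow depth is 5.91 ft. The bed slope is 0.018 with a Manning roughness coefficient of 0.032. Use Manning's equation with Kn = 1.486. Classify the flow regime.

supercritical

With bottom width b = 18.6 ft and side slope z = 2.4: A = (b + zy)y = (18.6 + 2.4×5.91)×5.91 = 193.8 ft²; P = b + 2y√(1+z²) = 18.6 + 2×5.91×2.6 = 49.33 ft.
Hydraulic radius R = A/P = 193.8/49.33 = 3.928 ft.
V = (1.486/n) R^(2/3) √S = (1.486/0.032) × 3.928^(2/3) × √0.018 = 15.51 ft/s. Hydraulic depth D_h = A/T = 193.8/46.97 = 4.125 ft.
Froude number Fr = V/√(g·D_h) = 15.51/√(32.2×4.125) = 1.35, which is greater than 1, so the flow is supercritical.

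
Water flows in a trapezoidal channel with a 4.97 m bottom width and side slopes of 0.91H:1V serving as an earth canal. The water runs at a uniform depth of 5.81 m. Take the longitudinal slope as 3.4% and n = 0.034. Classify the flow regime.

With bottom width b = 4.97 m and side slope z = 0.91: A = (b + zy)y = (4.97 + 0.91×5.81)×5.81 = 59.59 m²; P = b + 2y√(1+z²) = 4.97 + 2×5.81×1.352 = 20.68 m.
Hydraulic radius R = A/P = 59.59/20.68 = 2.882 m.
V = (1/n) R^(2/3) √S = (1/0.034) × 2.882^(2/3) × √0.034 = 10.98 m/s. Hydraulic depth D_h = A/T = 59.59/15.54 = 3.834 m.
Froude number Fr = V/√(g·D_h) = 10.98/√(9.81×3.834) = 1.79, which is greater than 1, so the flow is supercritical.

supercritical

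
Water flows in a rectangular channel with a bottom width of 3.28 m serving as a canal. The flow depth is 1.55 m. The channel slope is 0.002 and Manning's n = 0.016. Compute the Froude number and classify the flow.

subcritical

Flow area A = b·y = 3.28 × 1.55 = 5.084 m². Wetted perimeter P = b + 2y = 3.28 + 2×1.55 = 6.38 m.
Hydraulic radius R = A/P = 5.084/6.38 = 0.7969 m.
V = (1/n) R^(2/3) √S = (1/0.016) × 0.7969^(2/3) × √0.002 = 2.402 m/s. Hydraulic depth D_h = A/T = 5.084/3.28 = 1.55 m.
Froude number Fr = V/√(g·D_h) = 2.402/√(9.81×1.55) = 0.616, which is less than 1, so the flow is subcritical.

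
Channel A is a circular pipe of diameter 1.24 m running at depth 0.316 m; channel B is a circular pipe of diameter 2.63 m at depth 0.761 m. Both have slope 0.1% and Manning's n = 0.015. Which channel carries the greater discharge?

channel B

Channel A: For a circular section of diameter D = 1.24 m at depth y = 0.316 m, the central angle is θ = 2 arccos(1 − 2y/D) = 2.117 rad. Then A = (D²/8)(θ − sin θ) = 0.2426 m² and P = Dθ/2 = 1.312 m. Hydraulic radius R = A/P = 0.2426/1.312 = 0.1848 m. Q_A = (1/0.015)·0.2426·0.1848^(2/3)·√0.001 = 0.1659 m³/s.
Channel B: For a circular section of diameter D = 2.63 m at depth y = 0.761 m, the central angle is θ = 2 arccos(1 − 2y/D) = 2.272 rad. Then A = (D²/8)(θ − sin θ) = 1.304 m² and P = Dθ/2 = 2.987 m. Hydraulic radius R = A/P = 1.304/2.987 = 0.4363 m. Q_B = (1/0.015)·1.304·0.4363^(2/3)·√0.001 = 1.581 m³/s.
Q_A = 0.1659 m³/s vs Q_B = 1.581 m³/s, so channel B carries more.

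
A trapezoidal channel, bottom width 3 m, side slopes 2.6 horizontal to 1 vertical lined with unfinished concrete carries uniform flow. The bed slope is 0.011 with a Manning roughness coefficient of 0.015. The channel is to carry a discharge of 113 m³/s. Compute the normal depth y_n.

y_n = 1.9 m

Manning's equation rearranged: A R^(2/3) = nQ / (1·√S) = 0.015 × 113 / (√0.011) = 16.16.
Try y = 1.34 m: A R^(2/3) = 7.675 — short.
Try y = 2.1 m: A R^(2/3) = 20.16 — over.
Try y = 1.9 m: A R^(2/3) = 16.18 — matches.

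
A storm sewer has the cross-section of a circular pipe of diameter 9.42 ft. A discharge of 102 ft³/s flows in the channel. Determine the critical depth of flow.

y_c = 2.38 ft

At critical depth, Q² T / (g A³) = 1, i.e. A³/T = Q²/g = 102²/32.2 = 323.1.
At y = 2.66 ft: A³/T = 498 — over.
At y = 1.79 ft: A³/T = 106.1 — short.
At y = 2.38 ft: A³/T = 323.1 — close enough.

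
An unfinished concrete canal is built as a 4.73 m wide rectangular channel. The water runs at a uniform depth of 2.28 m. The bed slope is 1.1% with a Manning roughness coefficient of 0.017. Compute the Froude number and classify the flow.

Flow area A = b·y = 4.73 × 2.28 = 10.78 m². Wetted perimeter P = b + 2y = 4.73 + 2×2.28 = 9.29 m.
Hydraulic radius R = A/P = 10.78/9.29 = 1.161 m.
V = (1/n) R^(2/3) √S = (1/0.017) × 1.161^(2/3) × √0.011 = 6.815 m/s. Hydraulic depth D_h = A/T = 10.78/4.73 = 2.28 m.
Froude number Fr = V/√(g·D_h) = 6.815/√(9.81×2.28) = 1.44, which is greater than 1, so the flow is supercritical.

supercritical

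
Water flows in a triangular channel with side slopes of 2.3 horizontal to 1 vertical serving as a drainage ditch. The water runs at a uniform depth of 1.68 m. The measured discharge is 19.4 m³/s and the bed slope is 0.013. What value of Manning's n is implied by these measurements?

For a triangular section with side slope z = 2.3: A = zy² = 2.3×1.68² = 6.492 m²; P = 2y√(1+z²) = 2×1.68×2.508 = 8.427 m.
Hydraulic radius R = A/P = 6.492/8.427 = 0.7703 m.
Rearranging Manning's equation: n = (1/Q) A R^(2/3) S^(1/2) = (1/19.4) × 6.492 × 0.7703^(2/3) × √0.013 = 0.0321.

n = 0.0321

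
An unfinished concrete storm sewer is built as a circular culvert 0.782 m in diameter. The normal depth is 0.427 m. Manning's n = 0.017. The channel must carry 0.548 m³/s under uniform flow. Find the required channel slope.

For a circular section of diameter D = 0.782 m at depth y = 0.427 m, the central angle is θ = 2 arccos(1 − 2y/D) = 3.326 rad. Then A = (D²/8)(θ − sin θ) = 0.2683 m² and P = Dθ/2 = 1.3 m.
Hydraulic radius R = A/P = 0.2683/1.3 = 0.2063 m.
From Manning's equation, S = [nQ / (1 A R^(2/3))]² = [0.017 × 0.548 / (1 × 0.2683 × 0.2063^(2/3))]² = 0.0099.

S = 0.0099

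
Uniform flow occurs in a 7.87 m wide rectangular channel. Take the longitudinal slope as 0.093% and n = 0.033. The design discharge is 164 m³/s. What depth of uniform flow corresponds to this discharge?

Manning's equation rearranged: A R^(2/3) = nQ / (1·√S) = 0.033 × 164 / (√0.00093) = 177.5.
Trying y = 13.3 m: A R^(2/3) = 219.5 — too large.
Trying y = 11.1 m: A R^(2/3) = 177.9 — ≈ 177.5.

y_n = 11.1 m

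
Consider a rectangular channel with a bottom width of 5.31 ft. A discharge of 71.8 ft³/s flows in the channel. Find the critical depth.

y_c = 1.78 ft

For a rectangular channel, critical depth y_c = (q²/g)^(1/3) where q = Q/b = 71.8/5.31 = 13.52 ft²/s.
So y_c = (13.52²/32.2)^(1/3) = 1.78 ft.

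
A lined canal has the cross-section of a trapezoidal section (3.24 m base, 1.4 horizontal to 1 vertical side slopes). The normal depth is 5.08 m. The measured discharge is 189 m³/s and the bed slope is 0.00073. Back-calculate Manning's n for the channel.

With bottom width b = 3.24 m and side slope z = 1.4: A = (b + zy)y = (3.24 + 1.4×5.08)×5.08 = 52.59 m²; P = b + 2y√(1+z²) = 3.24 + 2×5.08×1.72 = 20.72 m.
Hydraulic radius R = A/P = 52.59/20.72 = 2.538 m.
Rearranging Manning's equation: n = (1/Q) A R^(2/3) S^(1/2) = (1/189) × 52.59 × 2.538^(2/3) × √0.00073 = 0.014.

n = 0.014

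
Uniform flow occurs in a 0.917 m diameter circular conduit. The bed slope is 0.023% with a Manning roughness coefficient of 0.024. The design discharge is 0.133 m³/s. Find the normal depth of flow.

y_n = 0.65 m

Manning's equation rearranged: A R^(2/3) = nQ / (1·√S) = 0.024 × 0.133 / (√0.00023) = 0.2105.
Try y = 0.829 m: A R^(2/3) = 0.2641 — high.
Try y = 0.477 m: A R^(2/3) = 0.1322 — low.
Try y = 0.65 m: A R^(2/3) = 0.2105 — close enough.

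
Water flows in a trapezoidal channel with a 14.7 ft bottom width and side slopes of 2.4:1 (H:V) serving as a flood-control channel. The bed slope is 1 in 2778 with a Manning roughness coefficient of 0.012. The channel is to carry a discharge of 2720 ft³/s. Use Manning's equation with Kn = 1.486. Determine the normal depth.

Manning's equation rearranged: A R^(2/3) = nQ / (1.486·√S) = 0.012 × 2720 / (1.486 × √0.00036) = 1158.
Try y = 10.7 ft: A R^(2/3) = 1449 — too large.
Try y = 6.88 ft: A R^(2/3) = 563.8 — too small.
Try y = 9.66 ft: A R^(2/3) = 1159 — ≈ 1158.

y_n = 9.66 ft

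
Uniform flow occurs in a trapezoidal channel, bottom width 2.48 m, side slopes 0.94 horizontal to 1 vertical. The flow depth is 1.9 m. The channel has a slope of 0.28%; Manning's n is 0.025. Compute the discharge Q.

With bottom width b = 2.48 m and side slope z = 0.94: A = (b + zy)y = (2.48 + 0.94×1.9)×1.9 = 8.105 m²; P = b + 2y√(1+z²) = 2.48 + 2×1.9×1.372 = 7.695 m.
Hydraulic radius R = A/P = 8.105/7.695 = 1.053 m.
Manning's equation: Q = (1/n) A R^(2/3) S^(1/2) = (1/0.025) × 8.105 × 1.053^(2/3) × 0.0028^(1/2) = 17.8 m³/s.

Q = 17.8 m³/s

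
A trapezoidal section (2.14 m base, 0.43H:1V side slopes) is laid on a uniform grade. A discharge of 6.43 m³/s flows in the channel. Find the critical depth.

At critical depth, Q² T / (g A³) = 1, i.e. A³/T = Q²/g = 6.43²/9.81 = 4.215.
Trying y = 0.762 m: A³/T = 2.378 — too small.
Trying y = 0.912 m: A³/T = 4.211 — close enough.

y_c = 0.912 m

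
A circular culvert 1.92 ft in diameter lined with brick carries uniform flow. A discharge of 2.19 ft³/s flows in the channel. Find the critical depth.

At critical depth, Q² T / (g A³) = 1, i.e. A³/T = Q²/g = 2.19²/32.2 = 0.1489.
At y = 0.629 ft: A³/T = 0.3115 — over.
At y = 0.52 ft: A³/T = 0.1489 — close enough.

y_c = 0.52 ft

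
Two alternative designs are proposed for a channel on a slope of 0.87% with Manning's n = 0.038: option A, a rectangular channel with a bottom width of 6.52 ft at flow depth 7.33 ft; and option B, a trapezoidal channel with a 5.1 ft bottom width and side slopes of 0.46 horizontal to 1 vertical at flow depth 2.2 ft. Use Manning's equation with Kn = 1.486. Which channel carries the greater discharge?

channel A

Channel A: Flow area A = b·y = 6.52 × 7.33 = 47.79 ft². Wetted perimeter P = b + 2y = 6.52 + 2×7.33 = 21.18 ft. Hydraulic radius R = A/P = 47.79/21.18 = 2.256 ft. Q_A = (1.486/0.038)·47.79·2.256^(2/3)·√0.0087 = 299.9 ft³/s.
Channel B: With bottom width b = 5.1 ft and side slope z = 0.46: A = (b + zy)y = (5.1 + 0.46×2.2)×2.2 = 13.45 ft²; P = b + 2y√(1+z²) = 5.1 + 2×2.2×1.101 = 9.943 ft. Hydraulic radius R = A/P = 13.45/9.943 = 1.352 ft. Q_B = (1.486/0.038)·13.45·1.352^(2/3)·√0.0087 = 59.98 ft³/s.
Q_A = 299.9 ft³/s vs Q_B = 59.98 ft³/s, so channel A carries more.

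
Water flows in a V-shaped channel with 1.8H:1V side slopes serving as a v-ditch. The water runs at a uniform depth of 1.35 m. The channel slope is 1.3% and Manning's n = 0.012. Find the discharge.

For a triangular section with side slope z = 1.8: A = zy² = 1.8×1.35² = 3.281 m²; P = 2y√(1+z²) = 2×1.35×2.059 = 5.56 m.
Hydraulic radius R = A/P = 3.281/5.56 = 0.5901 m.
Manning's equation: Q = (1/n) A R^(2/3) S^(1/2) = (1/0.012) × 3.281 × 0.5901^(2/3) × 0.013^(1/2) = 21.9 m³/s.

Q = 21.9 m³/s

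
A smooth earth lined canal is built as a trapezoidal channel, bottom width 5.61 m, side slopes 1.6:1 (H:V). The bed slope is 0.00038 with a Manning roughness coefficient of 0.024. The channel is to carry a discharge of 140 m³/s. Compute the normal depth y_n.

y_n = 5.61 m

Manning's equation rearranged: A R^(2/3) = nQ / (1·√S) = 0.024 × 140 / (√0.00038) = 172.4.
At y = 4.33 m: A R^(2/3) = 99.29 — too small.
At y = 6.81 m: A R^(2/3) = 263.6 — too large.
At y = 5.61 m: A R^(2/3) = 172.3 — ≈ 172.4.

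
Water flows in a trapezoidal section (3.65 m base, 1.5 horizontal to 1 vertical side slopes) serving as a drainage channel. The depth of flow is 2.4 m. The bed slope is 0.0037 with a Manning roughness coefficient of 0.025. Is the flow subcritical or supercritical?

With bottom width b = 3.65 m and side slope z = 1.5: A = (b + zy)y = (3.65 + 1.5×2.4)×2.4 = 17.4 m²; P = b + 2y√(1+z²) = 3.65 + 2×2.4×1.803 = 12.3 m.
Hydraulic radius R = A/P = 17.4/12.3 = 1.414 m.
V = (1/n) R^(2/3) √S = (1/0.025) × 1.414^(2/3) × √0.0037 = 3.066 m/s. Hydraulic depth D_h = A/T = 17.4/10.85 = 1.604 m.
Froude number Fr = V/√(g·D_h) = 3.066/√(9.81×1.604) = 0.773, which is less than 1, so the flow is subcritical.

subcritical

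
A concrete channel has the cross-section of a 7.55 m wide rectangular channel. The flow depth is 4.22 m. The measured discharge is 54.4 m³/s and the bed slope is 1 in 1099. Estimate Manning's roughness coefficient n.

n = 0.028

Flow area A = b·y = 7.55 × 4.22 = 31.86 m². Wetted perimeter P = b + 2y = 7.55 + 2×4.22 = 15.99 m.
Hydraulic radius R = A/P = 31.86/15.99 = 1.993 m.
Rearranging Manning's equation: n = (1/Q) A R^(2/3) S^(1/2) = (1/54.4) × 31.86 × 1.993^(2/3) × √0.0009099 = 0.028.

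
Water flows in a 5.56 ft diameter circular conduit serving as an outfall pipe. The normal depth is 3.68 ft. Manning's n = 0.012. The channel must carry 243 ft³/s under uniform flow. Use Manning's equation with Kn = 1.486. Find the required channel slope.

S = 0.00699

For a circular section of diameter D = 5.56 ft at depth y = 3.68 ft, the central angle is θ = 2 arccos(1 − 2y/D) = 3.801 rad. Then A = (D²/8)(θ − sin θ) = 17.05 ft² and P = Dθ/2 = 10.57 ft.
Hydraulic radius R = A/P = 17.05/10.57 = 1.614 ft.
From Manning's equation, S = [nQ / (1.486 A R^(2/3))]² = [0.012 × 243 / (1.486 × 17.05 × 1.614^(2/3))]² = 0.00699.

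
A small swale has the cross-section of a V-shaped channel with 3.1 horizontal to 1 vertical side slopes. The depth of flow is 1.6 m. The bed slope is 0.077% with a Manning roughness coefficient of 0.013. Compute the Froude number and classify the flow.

subcritical

For a triangular section with side slope z = 3.1: A = zy² = 3.1×1.6² = 7.936 m²; P = 2y√(1+z²) = 2×1.6×3.257 = 10.42 m.
Hydraulic radius R = A/P = 7.936/10.42 = 0.7614 m.
V = (1/n) R^(2/3) √S = (1/0.013) × 0.7614^(2/3) × √0.00077 = 1.78 m/s. Hydraulic depth D_h = A/T = 7.936/9.92 = 0.8 m.
Froude number Fr = V/√(g·D_h) = 1.78/√(9.81×0.8) = 0.635, which is less than 1, so the flow is subcritical.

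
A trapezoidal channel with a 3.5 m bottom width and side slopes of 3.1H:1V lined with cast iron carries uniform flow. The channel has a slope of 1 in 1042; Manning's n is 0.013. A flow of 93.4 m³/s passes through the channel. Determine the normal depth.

Manning's equation rearranged: A R^(2/3) = nQ / (1·√S) = 0.013 × 93.4 / (√0.0009597) = 39.19.
Try y = 1.95 m: A R^(2/3) = 20.41 — low.
Try y = 3.33 m: A R^(2/3) = 68.79 — high.
Try y = 2.61 m: A R^(2/3) = 39.21 — matches.

y_n = 2.61 m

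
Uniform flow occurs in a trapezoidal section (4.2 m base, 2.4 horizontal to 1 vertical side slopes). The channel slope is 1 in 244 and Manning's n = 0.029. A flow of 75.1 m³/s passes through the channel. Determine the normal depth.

Manning's equation rearranged: A R^(2/3) = nQ / (1·√S) = 0.029 × 75.1 / (√0.004098) = 34.02.
Trying y = 1.86 m: A R^(2/3) = 17.81 — too small.
Trying y = 2.94 m: A R^(2/3) = 47.1 — too large.
Trying y = 2.53 m: A R^(2/3) = 34.01 — ≈ 34.02.

y_n = 2.53 m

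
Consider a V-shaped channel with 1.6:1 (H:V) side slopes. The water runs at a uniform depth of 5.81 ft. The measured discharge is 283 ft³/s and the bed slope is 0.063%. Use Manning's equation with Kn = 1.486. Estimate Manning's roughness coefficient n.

For a triangular section with side slope z = 1.6: A = zy² = 1.6×5.81² = 54.01 ft²; P = 2y√(1+z²) = 2×5.81×1.887 = 21.92 ft.
Hydraulic radius R = A/P = 54.01/21.92 = 2.463 ft.
Rearranging Manning's equation: n = (1.486/Q) A R^(2/3) S^(1/2) = (1.486/283) × 54.01 × 2.463^(2/3) × √0.00063 = 0.013.

n = 0.013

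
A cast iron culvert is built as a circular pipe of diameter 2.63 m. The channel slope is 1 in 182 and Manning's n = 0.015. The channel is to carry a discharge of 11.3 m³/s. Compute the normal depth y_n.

Manning's equation rearranged: A R^(2/3) = nQ / (1·√S) = 0.015 × 11.3 / (√0.005495) = 2.287.
Try y = 1.63 m: A R^(2/3) = 2.898 — over.
Try y = 1.4 m: A R^(2/3) = 2.281 — ≈ 2.287.

y_n = 1.4 m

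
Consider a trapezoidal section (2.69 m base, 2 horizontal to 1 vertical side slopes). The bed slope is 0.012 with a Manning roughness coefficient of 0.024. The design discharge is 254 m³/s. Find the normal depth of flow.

Manning's equation rearranged: A R^(2/3) = nQ / (1·√S) = 0.024 × 254 / (√0.012) = 55.65.
At y = 2.98 m: A R^(2/3) = 35.4 — low.
At y = 3.99 m: A R^(2/3) = 69.22 — high.
At y = 3.63 m: A R^(2/3) = 55.57 — ≈ 55.65.

y_n = 3.63 m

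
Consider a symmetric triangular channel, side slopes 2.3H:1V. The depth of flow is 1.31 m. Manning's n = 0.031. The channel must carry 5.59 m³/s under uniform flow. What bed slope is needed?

S = 0.0038

For a triangular section with side slope z = 2.3: A = zy² = 2.3×1.31² = 3.947 m²; P = 2y√(1+z²) = 2×1.31×2.508 = 6.571 m.
Hydraulic radius R = A/P = 3.947/6.571 = 0.6007 m.
From Manning's equation, S = [nQ / (1 A R^(2/3))]² = [0.031 × 5.59 / (1 × 3.947 × 0.6007^(2/3))]² = 0.0038.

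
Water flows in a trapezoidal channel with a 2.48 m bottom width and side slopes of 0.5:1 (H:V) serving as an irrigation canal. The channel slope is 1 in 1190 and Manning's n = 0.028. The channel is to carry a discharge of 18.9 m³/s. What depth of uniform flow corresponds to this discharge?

y_n = 3.44 m

Manning's equation rearranged: A R^(2/3) = nQ / (1·√S) = 0.028 × 18.9 / (√0.0008403) = 18.26.
At y = 3.74 m: A R^(2/3) = 21.32 — too large.
At y = 3.03 m: A R^(2/3) = 14.48 — too small.
At y = 3.44 m: A R^(2/3) = 18.26 — matches.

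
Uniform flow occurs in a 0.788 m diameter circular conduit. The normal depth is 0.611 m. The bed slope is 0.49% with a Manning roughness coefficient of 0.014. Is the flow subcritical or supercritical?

For a circular section of diameter D = 0.788 m at depth y = 0.611 m, the central angle is θ = 2 arccos(1 − 2y/D) = 4.308 rad. Then A = (D²/8)(θ − sin θ) = 0.4058 m² and P = Dθ/2 = 1.697 m.
Hydraulic radius R = A/P = 0.4058/1.697 = 0.239 m.
V = (1/n) R^(2/3) √S = (1/0.014) × 0.239^(2/3) × √0.0049 = 1.926 m/s. Hydraulic depth D_h = A/T = 0.4058/0.6577 = 0.6169 m.
Froude number Fr = V/√(g·D_h) = 1.926/√(9.81×0.6169) = 0.783, which is less than 1, so the flow is subcritical.

subcritical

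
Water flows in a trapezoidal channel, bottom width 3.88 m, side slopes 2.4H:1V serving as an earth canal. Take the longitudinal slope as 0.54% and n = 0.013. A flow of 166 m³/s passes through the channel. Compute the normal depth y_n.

y_n = 2.41 m

Manning's equation rearranged: A R^(2/3) = nQ / (1·√S) = 0.013 × 166 / (√0.0054) = 29.37.
Trying y = 2.76 m: A R^(2/3) = 39.5 — high.
Trying y = 2.15 m: A R^(2/3) = 23.04 — low.
Trying y = 2.41 m: A R^(2/3) = 29.41 — ≈ 29.37.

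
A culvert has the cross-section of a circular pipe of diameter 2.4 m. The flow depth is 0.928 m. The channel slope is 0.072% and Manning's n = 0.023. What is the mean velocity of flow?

V = 0.736 m/s

For a circular section of diameter D = 2.4 m at depth y = 0.928 m, the central angle is θ = 2 arccos(1 − 2y/D) = 2.684 rad. Then A = (D²/8)(θ − sin θ) = 1.615 m² and P = Dθ/2 = 3.221 m.
Hydraulic radius R = A/P = 1.615/3.221 = 0.5013 m.
From Manning's equation, V = (1/n) R^(2/3) S^(1/2) = (1/0.023) × 0.5013^(2/3) × 0.00072^(1/2) = 0.736 m/s.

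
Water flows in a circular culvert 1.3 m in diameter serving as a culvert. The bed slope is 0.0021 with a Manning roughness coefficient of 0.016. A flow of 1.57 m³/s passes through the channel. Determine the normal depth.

Manning's equation rearranged: A R^(2/3) = nQ / (1·√S) = 0.016 × 1.57 / (√0.0021) = 0.5482.
Try y = 0.844 m: A R^(2/3) = 0.4738 — short.
Try y = 1.02 m: A R^(2/3) = 0.6014 — over.
Try y = 0.941 m: A R^(2/3) = 0.5482 — close enough.

y_n = 0.941 m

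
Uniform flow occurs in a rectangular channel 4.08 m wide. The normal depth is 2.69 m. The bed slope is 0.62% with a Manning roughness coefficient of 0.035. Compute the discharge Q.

Flow area A = b·y = 4.08 × 2.69 = 10.98 m². Wetted perimeter P = b + 2y = 4.08 + 2×2.69 = 9.46 m.
Hydraulic radius R = A/P = 10.98/9.46 = 1.16 m.
Manning's equation: Q = (1/n) A R^(2/3) S^(1/2) = (1/0.035) × 10.98 × 1.16^(2/3) × 0.0062^(1/2) = 27.3 m³/s.

Q = 27.3 m³/s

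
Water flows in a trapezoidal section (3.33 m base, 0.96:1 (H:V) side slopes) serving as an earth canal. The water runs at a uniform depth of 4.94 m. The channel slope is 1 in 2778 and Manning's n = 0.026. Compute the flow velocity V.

With bottom width b = 3.33 m and side slope z = 0.96: A = (b + zy)y = (3.33 + 0.96×4.94)×4.94 = 39.88 m²; P = b + 2y√(1+z²) = 3.33 + 2×4.94×1.386 = 17.03 m.
Hydraulic radius R = A/P = 39.88/17.03 = 2.342 m.
From Manning's equation, V = (1/n) R^(2/3) S^(1/2) = (1/0.026) × 2.342^(2/3) × 0.00036^(1/2) = 1.29 m/s.

V = 1.29 m/s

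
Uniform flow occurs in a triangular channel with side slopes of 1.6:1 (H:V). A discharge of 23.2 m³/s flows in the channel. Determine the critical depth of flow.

At critical depth, Q² T / (g A³) = 1, i.e. A³/T = Q²/g = 23.2²/9.81 = 54.87.
At y = 2.71 m: A³/T = 187.1 — high.
At y = 1.7 m: A³/T = 18.17 — low.
At y = 2.12 m: A³/T = 54.81 — close enough.

y_c = 2.12 m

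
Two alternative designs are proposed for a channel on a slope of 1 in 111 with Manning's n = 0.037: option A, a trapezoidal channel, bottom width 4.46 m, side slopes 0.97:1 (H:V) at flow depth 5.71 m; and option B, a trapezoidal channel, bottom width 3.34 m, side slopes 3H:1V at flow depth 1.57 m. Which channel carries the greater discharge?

channel A

Channel A: With bottom width b = 4.46 m and side slope z = 0.97: A = (b + zy)y = (4.46 + 0.97×5.71)×5.71 = 57.09 m²; P = b + 2y√(1+z²) = 4.46 + 2×5.71×1.393 = 20.37 m. Hydraulic radius R = A/P = 57.09/20.37 = 2.803 m. Q_A = (1/0.037)·57.09·2.803^(2/3)·√0.009009 = 291.1 m³/s.
Channel B: With bottom width b = 3.34 m and side slope z = 3: A = (b + zy)y = (3.34 + 3×1.57)×1.57 = 12.64 m²; P = b + 2y√(1+z²) = 3.34 + 2×1.57×3.162 = 13.27 m. Hydraulic radius R = A/P = 12.64/13.27 = 0.9524 m. Q_B = (1/0.037)·12.64·0.9524^(2/3)·√0.009009 = 31.39 m³/s.
Q_A = 291.1 m³/s vs Q_B = 31.39 m³/s, so channel A carries more.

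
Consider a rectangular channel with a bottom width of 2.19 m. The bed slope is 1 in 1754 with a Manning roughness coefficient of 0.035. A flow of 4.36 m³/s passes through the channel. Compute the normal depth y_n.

Manning's equation rearranged: A R^(2/3) = nQ / (1·√S) = 0.035 × 4.36 / (√0.0005701) = 6.391.
At y = 3.96 m: A R^(2/3) = 7.829 — over.
At y = 2.92 m: A R^(2/3) = 5.494 — short.
At y = 3.32 m: A R^(2/3) = 6.387 — close enough.

y_n = 3.32 m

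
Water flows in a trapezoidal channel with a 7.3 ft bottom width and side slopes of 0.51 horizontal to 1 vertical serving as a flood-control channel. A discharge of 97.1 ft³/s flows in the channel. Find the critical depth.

y_c = 1.69 ft

At critical depth, Q² T / (g A³) = 1, i.e. A³/T = Q²/g = 97.1²/32.2 = 292.8.
Trying y = 1.92 ft: A³/T = 433.8 — high.
Trying y = 1.16 ft: A³/T = 90.43 — low.
Trying y = 1.69 ft: A³/T = 290.8 — close enough.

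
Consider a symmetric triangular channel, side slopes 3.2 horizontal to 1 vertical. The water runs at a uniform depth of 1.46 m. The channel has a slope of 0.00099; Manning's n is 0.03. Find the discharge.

Q = 5.62 m³/s

For a triangular section with side slope z = 3.2: A = zy² = 3.2×1.46² = 6.821 m²; P = 2y√(1+z²) = 2×1.46×3.353 = 9.79 m.
Hydraulic radius R = A/P = 6.821/9.79 = 0.6968 m.
Manning's equation: Q = (1/n) A R^(2/3) S^(1/2) = (1/0.03) × 6.821 × 0.6968^(2/3) × 0.00099^(1/2) = 5.62 m³/s.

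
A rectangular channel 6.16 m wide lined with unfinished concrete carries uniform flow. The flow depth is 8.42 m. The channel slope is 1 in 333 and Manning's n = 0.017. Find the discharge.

Flow area A = b·y = 6.16 × 8.42 = 51.87 m². Wetted perimeter P = b + 2y = 6.16 + 2×8.42 = 23 m.
Hydraulic radius R = A/P = 51.87/23 = 2.255 m.
Manning's equation: Q = (1/n) A R^(2/3) S^(1/2) = (1/0.017) × 51.87 × 2.255^(2/3) × 0.003003^(1/2) = 288 m³/s.

Q = 288 m³/s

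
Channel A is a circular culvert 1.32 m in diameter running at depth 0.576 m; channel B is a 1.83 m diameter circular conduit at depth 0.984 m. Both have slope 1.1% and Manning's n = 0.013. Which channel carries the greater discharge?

Channel A: For a circular section of diameter D = 1.32 m at depth y = 0.576 m, the central angle is θ = 2 arccos(1 − 2y/D) = 2.886 rad. Then A = (D²/8)(θ − sin θ) = 0.5737 m² and P = Dθ/2 = 1.905 m. Hydraulic radius R = A/P = 0.5737/1.905 = 0.3011 m. Q_A = (1/0.013)·0.5737·0.3011^(2/3)·√0.011 = 2.079 m³/s.
Channel B: For a circular section of diameter D = 1.83 m at depth y = 0.984 m, the central angle is θ = 2 arccos(1 − 2y/D) = 3.293 rad. Then A = (D²/8)(θ − sin θ) = 1.441 m² and P = Dθ/2 = 3.013 m. Hydraulic radius R = A/P = 1.441/3.013 = 0.4784 m. Q_B = (1/0.013)·1.441·0.4784^(2/3)·√0.011 = 7.112 m³/s.
Q_A = 2.079 m³/s vs Q_B = 7.112 m³/s, so channel B carries more.

channel B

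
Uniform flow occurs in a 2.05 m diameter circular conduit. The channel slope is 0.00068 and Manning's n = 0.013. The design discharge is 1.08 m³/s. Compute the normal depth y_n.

y_n = 0.706 m

Manning's equation rearranged: A R^(2/3) = nQ / (1·√S) = 0.013 × 1.08 / (√0.00068) = 0.5384.
At y = 0.763 m: A R^(2/3) = 0.6236 — high.
At y = 0.706 m: A R^(2/3) = 0.5391 — matches.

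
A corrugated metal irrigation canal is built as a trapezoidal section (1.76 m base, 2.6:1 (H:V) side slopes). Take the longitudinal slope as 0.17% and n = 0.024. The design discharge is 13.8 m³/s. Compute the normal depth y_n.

y_n = 1.54 m

Manning's equation rearranged: A R^(2/3) = nQ / (1·√S) = 0.024 × 13.8 / (√0.0017) = 8.033.
At y = 1.21 m: A R^(2/3) = 4.672 — low.
At y = 1.9 m: A R^(2/3) = 12.99 — high.
At y = 1.54 m: A R^(2/3) = 8.018 — close enough.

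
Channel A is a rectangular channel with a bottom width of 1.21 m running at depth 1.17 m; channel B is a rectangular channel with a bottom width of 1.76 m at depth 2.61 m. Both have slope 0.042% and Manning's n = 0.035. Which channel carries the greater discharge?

Channel A: Flow area A = b·y = 1.21 × 1.17 = 1.416 m². Wetted perimeter P = b + 2y = 1.21 + 2×1.17 = 3.55 m. Hydraulic radius R = A/P = 1.416/3.55 = 0.3988 m. Q_A = (1/0.035)·1.416·0.3988^(2/3)·√0.00042 = 0.4491 m³/s.
Channel B: Flow area A = b·y = 1.76 × 2.61 = 4.594 m². Wetted perimeter P = b + 2y = 1.76 + 2×2.61 = 6.98 m. Hydraulic radius R = A/P = 4.594/6.98 = 0.6581 m. Q_B = (1/0.035)·4.594·0.6581^(2/3)·√0.00042 = 2.035 m³/s.
Q_A = 0.4491 m³/s vs Q_B = 2.035 m³/s, so channel B carries more.

channel B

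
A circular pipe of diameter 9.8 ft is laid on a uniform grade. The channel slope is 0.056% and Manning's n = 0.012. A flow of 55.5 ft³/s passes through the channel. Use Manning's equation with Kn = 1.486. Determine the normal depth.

y_n = 2.46 ft

Manning's equation rearranged: A R^(2/3) = nQ / (1.486·√S) = 0.012 × 55.5 / (1.486 × √0.00056) = 18.94.
Try y = 1.98 ft: A R^(2/3) = 12.25 — short.
Try y = 2.76 ft: A R^(2/3) = 23.74 — over.
Try y = 2.46 ft: A R^(2/3) = 18.93 — close enough.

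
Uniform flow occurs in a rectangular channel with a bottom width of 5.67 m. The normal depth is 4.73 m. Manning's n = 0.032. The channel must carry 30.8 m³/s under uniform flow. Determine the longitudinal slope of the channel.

S = 0.00063

Flow area A = b·y = 5.67 × 4.73 = 26.82 m². Wetted perimeter P = b + 2y = 5.67 + 2×4.73 = 15.13 m.
Hydraulic radius R = A/P = 26.82/15.13 = 1.773 m.
From Manning's equation, S = [nQ / (1 A R^(2/3))]² = [0.032 × 30.8 / (1 × 26.82 × 1.773^(2/3))]² = 0.00063.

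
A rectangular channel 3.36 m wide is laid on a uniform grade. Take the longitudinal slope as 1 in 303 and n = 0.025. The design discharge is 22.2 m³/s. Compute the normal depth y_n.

y_n = 2.79 m

Manning's equation rearranged: A R^(2/3) = nQ / (1·√S) = 0.025 × 22.2 / (√0.0033) = 9.661.
Trying y = 3.55 m: A R^(2/3) = 13.02 — too large.
Trying y = 2.13 m: A R^(2/3) = 6.864 — too small.
Trying y = 2.79 m: A R^(2/3) = 9.676 — ≈ 9.661.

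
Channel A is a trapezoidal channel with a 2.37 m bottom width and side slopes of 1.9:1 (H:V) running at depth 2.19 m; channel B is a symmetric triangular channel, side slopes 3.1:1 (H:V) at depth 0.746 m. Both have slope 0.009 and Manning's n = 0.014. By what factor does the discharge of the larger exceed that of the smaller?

Channel A: With bottom width b = 2.37 m and side slope z = 1.9: A = (b + zy)y = (2.37 + 1.9×2.19)×2.19 = 14.3 m²; P = b + 2y√(1+z²) = 2.37 + 2×2.19×2.147 = 11.77 m. Hydraulic radius R = A/P = 14.3/11.77 = 1.215 m. Q_A = (1/0.014)·14.3·1.215^(2/3)·√0.009 = 110.3 m³/s.
Channel B: For a triangular section with side slope z = 3.1: A = zy² = 3.1×0.746² = 1.725 m²; P = 2y√(1+z²) = 2×0.746×3.257 = 4.86 m. Hydraulic radius R = A/P = 1.725/4.86 = 0.355 m. Q_B = (1/0.014)·1.725·0.355^(2/3)·√0.009 = 5.861 m³/s.
The larger discharge is 110.3 m³/s and the smaller is 5.861 m³/s; the ratio is 18.8.

18.8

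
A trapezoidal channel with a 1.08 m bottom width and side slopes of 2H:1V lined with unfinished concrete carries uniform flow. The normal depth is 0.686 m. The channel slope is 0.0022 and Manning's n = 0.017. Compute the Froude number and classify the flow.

subcritical

With bottom width b = 1.08 m and side slope z = 2: A = (b + zy)y = (1.08 + 2×0.686)×0.686 = 1.682 m²; P = b + 2y√(1+z²) = 1.08 + 2×0.686×2.236 = 4.148 m.
Hydraulic radius R = A/P = 1.682/4.148 = 0.4055 m.
V = (1/n) R^(2/3) √S = (1/0.017) × 0.4055^(2/3) × √0.0022 = 1.512 m/s. Hydraulic depth D_h = A/T = 1.682/3.824 = 0.4399 m.
Froude number Fr = V/√(g·D_h) = 1.512/√(9.81×0.4399) = 0.728, which is less than 1, so the flow is subcritical.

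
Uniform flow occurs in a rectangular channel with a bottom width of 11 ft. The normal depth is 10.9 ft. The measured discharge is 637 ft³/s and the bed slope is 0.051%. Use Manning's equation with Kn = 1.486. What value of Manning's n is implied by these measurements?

Flow area A = b·y = 11 × 10.9 = 119.9 ft². Wetted perimeter P = b + 2y = 11 + 2×10.9 = 32.8 ft.
Hydraulic radius R = A/P = 119.9/32.8 = 3.655 ft.
Rearranging Manning's equation: n = (1.486/Q) A R^(2/3) S^(1/2) = (1.486/637) × 119.9 × 3.655^(2/3) × √0.00051 = 0.015.

n = 0.015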